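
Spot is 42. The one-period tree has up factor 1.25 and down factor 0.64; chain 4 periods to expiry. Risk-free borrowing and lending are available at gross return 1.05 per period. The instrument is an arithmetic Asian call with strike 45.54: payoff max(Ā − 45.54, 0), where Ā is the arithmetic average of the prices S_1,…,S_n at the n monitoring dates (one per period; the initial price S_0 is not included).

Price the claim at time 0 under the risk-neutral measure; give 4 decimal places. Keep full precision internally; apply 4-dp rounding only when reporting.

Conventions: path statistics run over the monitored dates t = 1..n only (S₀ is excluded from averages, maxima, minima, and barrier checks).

No-arbitrage gives p* = (R−d)/(u−d) = 0.6721: enumerate every path, weight its payoff by its p*-probability, and discount by R^4.
Enumerate all 2^4 = 16 price paths (U = up ×1.25, D = down ×0.64); each path with k up-moves has probability p*^k·(1−p*)^(4−k).
DDDD: Ā=15.5349, payoff=0.0000, prob=0.011556
UDDD: Ā=30.3416, payoff=0.0000, prob=0.023689
DUDD: Ā=23.9366, payoff=0.0000, prob=0.023689
UUDD: Ā=46.7512, payoff=1.2112, prob=0.048563
DDUD: Ā=19.8374, payoff=0.0000, prob=0.023689
UDUD: Ā=38.7450, payoff=0.0000, prob=0.048563
DUUD: Ā=32.3400, payoff=0.0000, prob=0.048563
UUUD: Ā=63.1641, payoff=17.6241, prob=0.099555
DDDU: Ā=17.2140, payoff=0.0000, prob=0.023689
UDDU: Ā=33.6210, payoff=0.0000, prob=0.048563
DUDU: Ā=27.2160, payoff=0.0000, prob=0.048563
UUDU: Ā=53.1562, payoff=7.6162, prob=0.099555
DDUU: Ā=23.1168, payoff=0.0000, prob=0.048563
UDUU: Ā=45.1500, payoff=0.0000, prob=0.099555
DUUU: Ā=38.7450, payoff=0.0000, prob=0.099555
UUUU: Ā=75.6738, payoff=30.1338, prob=0.204087
Price = Σ prob·payoff / R^4 = 8.721550 / 1.215506 = 7.1752

price = 7.1752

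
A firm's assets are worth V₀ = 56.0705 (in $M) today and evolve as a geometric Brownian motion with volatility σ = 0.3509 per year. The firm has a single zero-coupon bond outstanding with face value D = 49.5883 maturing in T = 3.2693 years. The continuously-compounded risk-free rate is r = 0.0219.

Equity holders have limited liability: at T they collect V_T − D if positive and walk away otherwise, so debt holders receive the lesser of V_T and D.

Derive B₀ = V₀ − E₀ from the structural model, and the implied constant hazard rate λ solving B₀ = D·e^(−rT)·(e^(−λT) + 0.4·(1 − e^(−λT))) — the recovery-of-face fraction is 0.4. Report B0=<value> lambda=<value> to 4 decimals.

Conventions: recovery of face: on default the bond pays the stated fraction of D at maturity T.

Work the structural quantities from V₀ = 56.0705 against face 49.5883:
d₁ = [ln(V₀/D) + (r + σ²/2)T] / (σ√T)
   = [ln(56.0705/49.5883) + (0.0219 + 0.5·0.3509²)·3.2693] / (0.3509·√3.2693)
   = [0.122855 + 0.272873] / 0.634470 = 0.623715
d₂ = d₁ − σ√T = 0.623715 − 0.634470 = -0.010754
N(d₁) = 0.733593,  N(d₂) = 0.495710,  e^(−rT) = 0.930905
E₀ = V₀·N(d₁) − D·e^(−rT)·N(d₂)
   = 56.0705·0.733593 − 49.5883·0.930905·0.495710 = 18.249949
B₀ = V₀ − E₀ = 56.0705 − 18.249949 = 37.820551
e^(−λT) = (B₀·e^(rT)/D − 0.4)/(1 − 0.4) = (37.8206·1.074223/49.5883 − 0.4)/0.6 = 0.69883557
λ = −ln(0.69883557)/3.2693 = 0.109607

B0=37.8206 lambda=0.1096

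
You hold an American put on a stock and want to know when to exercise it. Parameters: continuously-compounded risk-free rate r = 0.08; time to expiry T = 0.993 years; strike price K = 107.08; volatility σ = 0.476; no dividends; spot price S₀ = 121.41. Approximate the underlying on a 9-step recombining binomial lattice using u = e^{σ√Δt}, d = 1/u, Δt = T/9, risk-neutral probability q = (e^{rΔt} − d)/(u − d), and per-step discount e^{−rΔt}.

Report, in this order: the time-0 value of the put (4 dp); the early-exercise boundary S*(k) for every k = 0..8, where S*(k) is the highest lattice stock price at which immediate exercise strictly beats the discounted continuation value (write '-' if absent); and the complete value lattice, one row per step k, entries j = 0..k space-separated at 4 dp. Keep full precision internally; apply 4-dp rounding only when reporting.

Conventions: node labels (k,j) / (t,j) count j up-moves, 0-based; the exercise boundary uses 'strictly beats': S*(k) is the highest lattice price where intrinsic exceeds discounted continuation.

price = 11.8829
boundary = - - - - 64.5043 55.0709 64.5043 75.5536 88.4956
tree:
11.8829
17.1049 6.6302
23.9545 10.2425 2.9677
32.5073 15.4329 4.9931 0.9006
42.5757 22.5537 8.2561 1.6667 0.1148
52.0091 31.7329 13.3507 3.0710 0.2264 0.0000
60.0629 42.5757 20.9544 5.6305 0.4465 0.0000 0.0000
66.9389 52.0091 31.5264 10.2638 0.8806 0.0000 0.0000 0.0000
72.8093 60.0629 42.5757 18.5844 1.7369 0.0000 0.0000 0.0000 0.0000
77.8212 66.9389 52.0091 31.5264 3.4255 0.0000 0.0000 0.0000 0.0000 0.0000

Δt=0.11033, u=1.17130, d=0.85376, q=0.48847, disc=e^(-rΔt)=0.99121
k=9 terminal: V=max(K-S,0) → 77.8212 66.9389 52.0091 31.5264 3.4255 0.0000 0.0000 0.0000 0.0000 0.0000
k=8: j=0 S=34.2707 intr=72.8093 cont=71.8683 V=72.8093[EX]; j=1 S=47.0171 intr=60.0629 cont=59.1219 V=60.0629[EX]; j=2 S=64.5043 intr=42.5757 cont=41.6347 V=42.5757[EX]; j=3 S=88.4956 intr=18.5844 cont=17.6434 V=18.5844[EX]; j=4 S=121.4100 intr=0.0000 cont=1.7369 V=1.7369[hold]; j=5 S=166.5664 intr=0.0000 cont=0.0000 V=0.0000[hold]; j=6 S=228.5179 intr=0.0000 cont=0.0000 V=0.0000[hold]; j=7 S=313.5113 intr=0.0000 cont=0.0000 V=0.0000[hold]; j=8 S=430.1165 intr=0.0000 cont=0.0000 V=0.0000[hold]  S*(8)=88.4956
k=7: j=0 S=40.1411 intr=66.9389 cont=65.9979 V=66.9389[EX]; j=1 S=55.0709 intr=52.0091 cont=51.0681 V=52.0091[EX]; j=2 S=75.5536 intr=31.5264 cont=30.5854 V=31.5264[EX]; j=3 S=103.6545 intr=3.4255 cont=10.2638 V=10.2638[hold]; j=4 S=142.2070 intr=0.0000 cont=0.8806 V=0.8806[hold]; j=5 S=195.0985 intr=0.0000 cont=0.0000 V=0.0000[hold]; j=6 S=267.6620 intr=0.0000 cont=0.0000 V=0.0000[hold]; j=7 S=367.2144 intr=0.0000 cont=0.0000 V=0.0000[hold]  S*(7)=75.5536
k=6: j=0 S=47.0171 intr=60.0629 cont=59.1219 V=60.0629[EX]; j=1 S=64.5043 intr=42.5757 cont=41.6347 V=42.5757[EX]; j=2 S=88.4956 intr=18.5844 cont=20.9544 V=20.9544[hold]; j=3 S=121.4100 intr=0.0000 cont=5.6305 V=5.6305[hold]; j=4 S=166.5664 intr=0.0000 cont=0.4465 V=0.4465[hold]; j=5 S=228.5179 intr=0.0000 cont=0.0000 V=0.0000[hold]; j=6 S=313.5113 intr=0.0000 cont=0.0000 V=0.0000[hold]  S*(6)=64.5043
k=5: j=0 S=55.0709 intr=52.0091 cont=51.0681 V=52.0091[EX]; j=1 S=75.5536 intr=31.5264 cont=31.7329 V=31.7329[hold]; j=2 S=103.6545 intr=3.4255 cont=13.3507 V=13.3507[hold]; j=3 S=142.2070 intr=0.0000 cont=3.0710 V=3.0710[hold]; j=4 S=195.0985 intr=0.0000 cont=0.2264 V=0.2264[hold]; j=5 S=267.6620 intr=0.0000 cont=0.0000 V=0.0000[hold]  S*(5)=55.0709
k=4: j=0 S=64.5043 intr=42.5757 cont=41.7347 V=42.5757[EX]; j=1 S=88.4956 intr=18.5844 cont=22.5537 V=22.5537[hold]; j=2 S=121.4100 intr=0.0000 cont=8.2561 V=8.2561[hold]; j=3 S=166.5664 intr=0.0000 cont=1.6667 V=1.6667[hold]; j=4 S=228.5179 intr=0.0000 cont=0.1148 V=0.1148[hold]  S*(4)=64.5043
k=3: j=0 S=75.5536 intr=31.5264 cont=32.5073 V=32.5073[hold]; j=1 S=103.6545 intr=3.4255 cont=15.4329 V=15.4329[hold]; j=2 S=142.2070 intr=0.0000 cont=4.9931 V=4.9931[hold]; j=3 S=195.0985 intr=0.0000 cont=0.9006 V=0.9006[hold]  S*(3)=-
k=2: j=0 S=88.4956 intr=18.5844 cont=23.9545 V=23.9545[hold]; j=1 S=121.4100 intr=0.0000 cont=10.2425 V=10.2425[hold]; j=2 S=166.5664 intr=0.0000 cont=2.9677 V=2.9677[hold]  S*(2)=-
k=1: j=0 S=103.6545 intr=3.4255 cont=17.1049 V=17.1049[hold]; j=1 S=142.2070 intr=0.0000 cont=6.6302 V=6.6302[hold]  S*(1)=-
k=0: j=0 S=121.4100 intr=0.0000 cont=11.8829 V=11.8829[hold]  S*(0)=-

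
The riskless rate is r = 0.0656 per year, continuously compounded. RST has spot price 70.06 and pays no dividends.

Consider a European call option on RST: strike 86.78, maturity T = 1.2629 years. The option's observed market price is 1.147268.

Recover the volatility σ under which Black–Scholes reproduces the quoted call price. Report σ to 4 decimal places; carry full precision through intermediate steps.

sigma = 0.1321

At σ = 0.1321 the Black–Scholes value reproduces the quote:
σ√T = 0.1321·√1.2629 = 0.148452
d₁ = (ln(S/K) + (r+σ²/2)T) / (σ√T) = (ln(70.06/86.78) + (0.0656+0.1321²/2)·1.2629) / 0.148452 = (-0.214024 + 0.093865) / 0.148452 = -0.809410
d₂ = d₁ − σ√T = -0.809410 − 0.148452 = -0.957862
e^{−rT} = 0.920493
N(d₁) = 0.209140,  N(d₂) = 0.169066
V = S·N(d₁) − K·e^{−rT}·N(d₂) = 14.652328 − 13.505060 = 1.147268 (the observed quote) — the price is monotone increasing in volatility, hence this σ is the only solution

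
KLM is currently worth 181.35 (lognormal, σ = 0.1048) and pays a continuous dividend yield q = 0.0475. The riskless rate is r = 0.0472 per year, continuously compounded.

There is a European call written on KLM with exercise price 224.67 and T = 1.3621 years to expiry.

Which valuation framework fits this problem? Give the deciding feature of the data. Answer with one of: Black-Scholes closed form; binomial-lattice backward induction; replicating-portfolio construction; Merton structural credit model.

Key observation: the strike-224.67 call on KLM is European-exercise on a continuously-modelled lognormal underlying, so its value is a single closed-form evaluation.

framework: Black-Scholes closed form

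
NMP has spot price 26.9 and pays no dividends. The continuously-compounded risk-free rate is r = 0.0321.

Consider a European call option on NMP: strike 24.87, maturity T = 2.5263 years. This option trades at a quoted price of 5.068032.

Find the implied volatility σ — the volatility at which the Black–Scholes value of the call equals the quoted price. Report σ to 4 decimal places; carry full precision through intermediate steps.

At σ = 0.1667 the Black–Scholes value reproduces the quote:
σ√T = 0.1667·√2.5263 = 0.264959
d₁ = (ln(S/K) + (r+σ²/2)T) / (σ√T) = (ln(26.9/24.87) + (0.0321+0.1667²/2)·2.5263) / 0.264959 = (0.078464 + 0.116196) / 0.264959 = 0.734680
d₂ = d₁ − σ√T = 0.734680 − 0.264959 = 0.469721
e^{−rT} = 0.922107
N(d₁) = 0.768733,  N(d₂) = 0.680723
V = S·N(d₁) − K·e^{−rT}·N(d₂) = 20.678912 − 15.610880 = 5.068032 (matching the quote); vega is positive throughout, so no other σ reproduces this price

sigma = 0.1667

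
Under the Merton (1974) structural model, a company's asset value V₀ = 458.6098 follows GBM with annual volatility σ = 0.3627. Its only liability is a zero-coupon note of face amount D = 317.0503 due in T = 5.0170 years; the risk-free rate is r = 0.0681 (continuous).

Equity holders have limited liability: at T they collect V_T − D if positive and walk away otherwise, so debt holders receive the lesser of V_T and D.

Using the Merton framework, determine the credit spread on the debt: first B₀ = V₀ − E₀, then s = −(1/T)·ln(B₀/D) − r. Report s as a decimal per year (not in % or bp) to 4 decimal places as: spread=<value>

spread=0.0246

Equity is a call on the firm's assets struck at D = 317.0503:
d₁ = [ln(V₀/D) + (r + σ²/2)T] / (σ√T)
   = [ln(458.6098/317.0503) + (0.0681 + 0.5·0.3627²)·5.0170] / (0.3627·√5.0170)
   = [0.369139 + 0.671654] / 0.812399 = 1.281135
d₂ = d₁ − σ√T = 1.281135 − 0.812399 = 0.468736
N(d₁) = 0.899927,  N(d₂) = 0.680371,  e^(−rT) = 0.710591
E₀ = V₀·N(d₁) − D·e^(−rT)·N(d₂)
   = 458.6098·0.899927 − 317.0503·0.710591·0.680371 = 259.432387
B₀ = V₀ − E₀ = 458.6098 − 259.432387 = 199.177413
spread = −(1/T)·ln(B₀/D) − r = −(1/5.0170)·ln(199.177413/317.0503) − 0.0681 = 0.02455786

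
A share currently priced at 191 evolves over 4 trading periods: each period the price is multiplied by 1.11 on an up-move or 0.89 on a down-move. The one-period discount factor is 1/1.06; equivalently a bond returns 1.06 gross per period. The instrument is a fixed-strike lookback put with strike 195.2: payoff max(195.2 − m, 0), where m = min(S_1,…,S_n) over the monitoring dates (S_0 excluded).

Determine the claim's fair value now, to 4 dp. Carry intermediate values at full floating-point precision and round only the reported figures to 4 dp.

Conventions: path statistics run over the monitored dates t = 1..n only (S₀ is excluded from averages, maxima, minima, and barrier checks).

With p* = (R−d)/(u−d) = 0.7727, sum probability × payoff across the paths and divide by R^4.
Enumerate all 2^4 = 16 price paths (U = up ×1.11, D = down ×0.89); each path with k up-moves has probability p*^k·(1−p*)^(4−k).
DDDD: m=119.8377, payoff=75.3623, prob=0.002668
UDDD: m=149.4605, payoff=45.7395, prob=0.009071
DUDD: m=149.4605, payoff=45.7395, prob=0.009071
UUDD: m=186.4058, payoff=8.7942, prob=0.030842
DDUD: m=149.4605, payoff=45.7395, prob=0.009071
UDUD: m=186.4058, payoff=8.7942, prob=0.030842
DUUD: m=169.9900, payoff=25.2100, prob=0.030842
UUUD: m=212.0100, payoff=0.0000, prob=0.104864
DDDU: m=134.6491, payoff=60.5509, prob=0.009071
UDDU: m=167.9331, payoff=27.2669, prob=0.030842
DUDU: m=167.9331, payoff=27.2669, prob=0.030842
UUDU: m=209.4447, payoff=0.0000, prob=0.104864
DDUU: m=151.2911, payoff=43.9089, prob=0.030842
UDUU: m=188.6889, payoff=6.5111, prob=0.104864
DUUU: m=169.9900, payoff=25.2100, prob=0.104864
UUUU: m=212.0100, payoff=0.0000, prob=0.356537
Price = Σ prob·payoff / R^4 = 9.677693 / 1.262477 = 7.6656

price = 7.6656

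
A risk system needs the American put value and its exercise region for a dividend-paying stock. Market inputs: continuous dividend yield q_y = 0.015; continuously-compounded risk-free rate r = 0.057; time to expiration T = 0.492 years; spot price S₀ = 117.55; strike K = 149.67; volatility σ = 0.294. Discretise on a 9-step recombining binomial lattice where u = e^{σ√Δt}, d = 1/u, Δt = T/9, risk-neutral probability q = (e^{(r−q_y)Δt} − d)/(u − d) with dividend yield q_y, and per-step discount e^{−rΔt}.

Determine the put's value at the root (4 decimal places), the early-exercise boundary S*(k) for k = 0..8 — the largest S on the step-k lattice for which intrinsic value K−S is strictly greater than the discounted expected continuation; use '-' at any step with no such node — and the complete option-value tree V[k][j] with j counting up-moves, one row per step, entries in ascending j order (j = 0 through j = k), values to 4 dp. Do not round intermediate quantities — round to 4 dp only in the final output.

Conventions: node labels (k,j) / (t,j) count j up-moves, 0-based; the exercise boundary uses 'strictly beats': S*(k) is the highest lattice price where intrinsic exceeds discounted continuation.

price = 32.4357
boundary = - 109.7411 102.4509 109.7411 117.5500 109.7411 117.5500 125.9146 134.8743
tree:
32.4357
39.9289 25.1310
47.2191 32.1821 18.2236
54.0249 39.9289 24.6218 11.9272
60.3787 47.2191 32.1200 17.2633 6.6556
66.3103 54.0249 39.9289 24.0779 10.5437 2.8019
71.8480 60.3787 47.2191 32.1200 16.1710 4.9716 0.6456
77.0177 66.3103 54.0249 39.9289 23.7554 8.6733 1.2939 0.0000
81.8440 71.8480 60.3787 47.2191 32.1200 14.7957 2.5935 0.0000 0.0000
86.3498 77.0177 66.3103 54.0249 39.9289 23.7554 5.1983 0.0000 0.0000 0.0000

Δt=0.05467  u=1.07116  d=0.93357  q=0.49953  discount=0.99689
step 9 (expiry): payoffs max(K−S,0) = 86.3498 77.0177 66.3103 54.0249 39.9289 23.7554 5.1983 0.0000 0.0000 0.0000
step 8: (k=8,j=0): S=67.8260, K−S=81.8440, hold=81.4340 ⇒ V=81.8440 exercise | (k=8,j=1): S=77.8220, K−S=71.8480, hold=71.4461 ⇒ V=71.8480 exercise | (k=8,j=2): S=89.2913, K−S=60.3787, hold=59.9862 ⇒ V=60.3787 exercise | (k=8,j=3): S=102.4509, K−S=47.2191, hold=46.8374 ⇒ V=47.2191 exercise | (k=8,j=4): S=117.5500, K−S=32.1200, hold=31.7507 ⇒ V=32.1200 exercise | (k=8,j=5): S=134.8743, K−S=14.7957, hold=14.4406 ⇒ V=14.7957 exercise | (k=8,j=6): S=154.7519, K−S=0.0000, hold=2.5935 ⇒ V=2.5935 continue | (k=8,j=7): S=177.5590, K−S=0.0000, hold=0.0000 ⇒ V=0.0000 continue | (k=8,j=8): S=203.7274, K−S=0.0000, hold=0.0000 ⇒ V=0.0000 continue  boundary S*=134.8743
step 7: (k=7,j=0): S=72.6523, K−S=77.0177, hold=76.6116 ⇒ V=77.0177 exercise | (k=7,j=1): S=83.3597, K−S=66.3103, hold=65.9130 ⇒ V=66.3103 exercise | (k=7,j=2): S=95.6451, K−S=54.0249, hold=53.6377 ⇒ V=54.0249 exercise | (k=7,j=3): S=109.7411, K−S=39.9289, hold=39.5532 ⇒ V=39.9289 exercise | (k=7,j=4): S=125.9146, K−S=23.7554, hold=23.3930 ⇒ V=23.7554 exercise | (k=7,j=5): S=144.4717, K−S=5.1983, hold=8.6733 ⇒ V=8.6733 continue | (k=7,j=6): S=165.7637, K−S=0.0000, hold=1.2939 ⇒ V=1.2939 continue | (k=7,j=7): S=190.1937, K−S=0.0000, hold=0.0000 ⇒ V=0.0000 continue  boundary S*=125.9146
step 6: (k=6,j=0): S=77.8220, K−S=71.8480, hold=71.4461 ⇒ V=71.8480 exercise | (k=6,j=1): S=89.2913, K−S=60.3787, hold=59.9862 ⇒ V=60.3787 exercise | (k=6,j=2): S=102.4509, K−S=47.2191, hold=46.8374 ⇒ V=47.2191 exercise | (k=6,j=3): S=117.5500, K−S=32.1200, hold=31.7507 ⇒ V=32.1200 exercise | (k=6,j=4): S=134.8743, K−S=14.7957, hold=16.1710 ⇒ V=16.1710 continue | (k=6,j=5): S=154.7519, K−S=0.0000, hold=4.9716 ⇒ V=4.9716 continue | (k=6,j=6): S=177.5590, K−S=0.0000, hold=0.6456 ⇒ V=0.6456 continue  boundary S*=117.5500
step 5: (k=5,j=0): S=83.3597, K−S=66.3103, hold=65.9130 ⇒ V=66.3103 exercise | (k=5,j=1): S=95.6451, K−S=54.0249, hold=53.6377 ⇒ V=54.0249 exercise | (k=5,j=2): S=109.7411, K−S=39.9289, hold=39.5532 ⇒ V=39.9289 exercise | (k=5,j=3): S=125.9146, K−S=23.7554, hold=24.0779 ⇒ V=24.0779 continue | (k=5,j=4): S=144.4717, K−S=5.1983, hold=10.5437 ⇒ V=10.5437 continue | (k=5,j=5): S=165.7637, K−S=0.0000, hold=2.8019 ⇒ V=2.8019 continue  boundary S*=109.7411
step 4: (k=4,j=0): S=89.2913, K−S=60.3787, hold=59.9862 ⇒ V=60.3787 exercise | (k=4,j=1): S=102.4509, K−S=47.2191, hold=46.8374 ⇒ V=47.2191 exercise | (k=4,j=2): S=117.5500, K−S=32.1200, hold=31.9113 ⇒ V=32.1200 exercise | (k=4,j=3): S=134.8743, K−S=14.7957, hold=17.2633 ⇒ V=17.2633 continue | (k=4,j=4): S=154.7519, K−S=0.0000, hold=6.6556 ⇒ V=6.6556 continue  boundary S*=117.5500
step 3: (k=3,j=0): S=95.6451, K−S=54.0249, hold=53.6377 ⇒ V=54.0249 exercise | (k=3,j=1): S=109.7411, K−S=39.9289, hold=39.5532 ⇒ V=39.9289 exercise | (k=3,j=2): S=125.9146, K−S=23.7554, hold=24.6218 ⇒ V=24.6218 continue | (k=3,j=3): S=144.4717, K−S=5.1983, hold=11.9272 ⇒ V=11.9272 continue  boundary S*=109.7411
step 2: (k=2,j=0): S=102.4509, K−S=47.2191, hold=46.8374 ⇒ V=47.2191 exercise | (k=2,j=1): S=117.5500, K−S=32.1200, hold=32.1821 ⇒ V=32.1821 continue | (k=2,j=2): S=134.8743, K−S=14.7957, hold=18.2236 ⇒ V=18.2236 continue  boundary S*=102.4509
step 1: (k=1,j=0): S=109.7411, K−S=39.9289, hold=39.5842 ⇒ V=39.9289 exercise | (k=1,j=1): S=125.9146, K−S=23.7554, hold=25.1310 ⇒ V=25.1310 continue  boundary S*=109.7411
step 0: (k=0,j=0): S=117.5500, K−S=32.1200, hold=32.4357 ⇒ V=32.4357 continue  boundary S*=-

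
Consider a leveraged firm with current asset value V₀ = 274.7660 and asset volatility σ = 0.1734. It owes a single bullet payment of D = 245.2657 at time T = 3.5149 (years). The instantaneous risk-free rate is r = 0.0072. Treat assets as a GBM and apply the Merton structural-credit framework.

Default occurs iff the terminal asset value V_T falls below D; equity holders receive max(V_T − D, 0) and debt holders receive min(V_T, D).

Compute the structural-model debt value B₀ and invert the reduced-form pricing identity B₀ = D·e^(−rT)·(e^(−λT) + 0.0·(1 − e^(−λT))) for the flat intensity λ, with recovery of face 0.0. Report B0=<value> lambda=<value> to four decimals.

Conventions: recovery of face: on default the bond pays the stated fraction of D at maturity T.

Equity is a call on the firm's assets struck at D = 245.2657:
d₁ = [ln(V₀/D) + (r + σ²/2)T] / (σ√T)
   = [ln(274.7660/245.2657) + (0.0072 + 0.5·0.1734²)·3.5149] / (0.1734·√3.5149)
   = [0.113578 + 0.078150] / 0.325091 = 0.589764
d₂ = d₁ − σ√T = 0.589764 − 0.325091 = 0.264672
N(d₁) = 0.722326,  N(d₂) = 0.604369,  e^(−rT) = 0.975010
E₀ = V₀·N(d₁) − D·e^(−rT)·N(d₂)
   = 274.7660·0.722326 − 245.2657·0.975010·0.604369 = 53.943741
B₀ = V₀ − E₀ = 274.7660 − 53.943741 = 220.822259
e^(−λT) = (B₀·e^(rT)/D − 0)/(1 − 0) = (220.8223·1.025630/245.2657 − 0)/1 = 0.92341500
λ = −ln(0.92341500)/3.5149 = 0.022668

B0=220.8223 lambda=0.0227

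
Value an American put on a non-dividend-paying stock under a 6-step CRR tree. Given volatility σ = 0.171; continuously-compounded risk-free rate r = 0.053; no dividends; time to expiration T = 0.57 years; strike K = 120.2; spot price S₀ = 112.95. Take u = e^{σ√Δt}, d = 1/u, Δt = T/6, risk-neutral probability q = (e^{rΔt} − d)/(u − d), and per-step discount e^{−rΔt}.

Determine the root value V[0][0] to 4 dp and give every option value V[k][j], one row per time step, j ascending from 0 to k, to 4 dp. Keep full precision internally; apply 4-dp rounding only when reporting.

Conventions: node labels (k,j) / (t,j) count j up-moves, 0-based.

Δt=0.09500  u=1.05412  d=0.94866  q=0.53469  discount=0.99498
step 6 (expiry): payoffs max(K−S,0) = 37.8720 28.7198 18.5502 7.2500 0.0000 0.0000 0.0000
k=5: (k=5,j=0): S=86.7835, K−S=33.4165, hold=32.8128 ⇒ V=33.4165 exercise | (k=5,j=1): S=96.4310, K−S=23.7690, hold=23.1653 ⇒ V=23.7690 exercise | (k=5,j=2): S=107.1510, K−S=13.0490, hold=12.4453 ⇒ V=13.0490 exercise | (k=5,j=3): S=119.0628, K−S=1.1372, hold=3.3566 ⇒ V=3.3566 continue | (k=5,j=4): S=132.2987, K−S=0.0000, hold=0.0000 ⇒ V=0.0000 continue | (k=5,j=5): S=147.0061, K−S=0.0000, hold=0.0000 ⇒ V=0.0000 continue
k=4: (k=4,j=0): S=91.4802, K−S=28.7198, hold=28.1161 ⇒ V=28.7198 exercise | (k=4,j=1): S=101.6498, K−S=18.5502, hold=17.9465 ⇒ V=18.5502 exercise | (k=4,j=2): S=112.9500, K−S=7.2500, hold=7.8270 ⇒ V=7.8270 continue | (k=4,j=3): S=125.5064, K−S=0.0000, hold=1.5540 ⇒ V=1.5540 continue | (k=4,j=4): S=139.4587, K−S=0.0000, hold=0.0000 ⇒ V=0.0000 continue
k=3: (k=3,j=0): S=96.4310, K−S=23.7690, hold=23.1653 ⇒ V=23.7690 exercise | (k=3,j=1): S=107.1510, K−S=13.0490, hold=12.7522 ⇒ V=13.0490 exercise | (k=3,j=2): S=119.0628, K−S=1.1372, hold=4.4504 ⇒ V=4.4504 continue | (k=3,j=3): S=132.2987, K−S=0.0000, hold=0.7195 ⇒ V=0.7195 continue
k=2: (k=2,j=0): S=101.6498, K−S=18.5502, hold=17.9465 ⇒ V=18.5502 exercise | (k=2,j=1): S=112.9500, K−S=7.2500, hold=8.4090 ⇒ V=8.4090 continue | (k=2,j=2): S=125.5064, K−S=0.0000, hold=2.4432 ⇒ V=2.4432 continue
k=1: (k=1,j=0): S=107.1510, K−S=13.0490, hold=13.0618 ⇒ V=13.0618 continue | (k=1,j=1): S=119.0628, K−S=1.1372, hold=5.1929 ⇒ V=5.1929 continue
k=0: (k=0,j=0): S=112.9500, K−S=7.2500, hold=8.8099 ⇒ V=8.8099 continue

price = 8.8099
tree:
8.8099
13.0618 5.1929
18.5502 8.4090 2.4432
23.7690 13.0490 4.4504 0.7195
28.7198 18.5502 7.8270 1.5540 0.0000
33.4165 23.7690 13.0490 3.3566 0.0000 0.0000
37.8720 28.7198 18.5502 7.2500 0.0000 0.0000 0.0000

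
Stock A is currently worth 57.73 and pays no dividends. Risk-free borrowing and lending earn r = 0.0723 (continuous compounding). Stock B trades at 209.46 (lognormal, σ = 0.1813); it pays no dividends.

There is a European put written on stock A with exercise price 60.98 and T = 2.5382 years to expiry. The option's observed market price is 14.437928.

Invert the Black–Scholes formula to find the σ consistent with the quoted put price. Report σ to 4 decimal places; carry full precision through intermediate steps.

At σ = 0.5296 the Black–Scholes value reproduces the quote:
σ√T = 0.5296·√2.5382 = 0.843744
d₁ = (ln(S/K) + (r+σ²/2)T) / (σ√T) = (ln(57.73/60.98) + (0.0723+0.5296²/2)·2.5382) / 0.843744 = (-0.054769 + 0.539464) / 0.843744 = 0.574457
d₂ = d₁ − σ√T = 0.574457 − 0.843744 = -0.269287
e^{−rT} = 0.832342
N(−d₁) = 0.282829,  N(−d₂) = 0.606146
V = K·e^{−rT}·N(−d₂) − S·N(−d₁) = 30.765656 − 16.327728 = 14.437928 (equal to the quote); since ∂V/∂σ > 0 for all σ, the implied volatility is unique

sigma = 0.5296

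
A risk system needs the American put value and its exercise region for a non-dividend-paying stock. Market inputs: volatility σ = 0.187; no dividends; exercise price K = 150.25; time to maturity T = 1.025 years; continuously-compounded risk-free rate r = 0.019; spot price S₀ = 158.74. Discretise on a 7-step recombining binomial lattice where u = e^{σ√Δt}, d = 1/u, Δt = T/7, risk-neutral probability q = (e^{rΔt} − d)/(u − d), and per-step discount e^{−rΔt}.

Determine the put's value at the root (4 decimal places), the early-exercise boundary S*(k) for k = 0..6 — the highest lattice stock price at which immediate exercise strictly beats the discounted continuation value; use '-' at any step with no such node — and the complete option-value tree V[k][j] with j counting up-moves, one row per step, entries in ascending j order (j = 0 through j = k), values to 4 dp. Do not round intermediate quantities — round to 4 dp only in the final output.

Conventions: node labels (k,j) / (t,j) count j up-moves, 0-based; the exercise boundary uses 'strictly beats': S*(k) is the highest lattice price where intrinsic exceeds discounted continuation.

price = 6.9151
boundary = - - - - 119.2281 128.0724 137.5727
tree:
6.9151
10.6125 3.2792
15.8015 5.5150 1.0757
22.6631 9.0706 2.0123 0.1509
31.0219 14.4824 3.7429 0.3036 0.0000
39.2555 22.1776 6.9158 0.6108 0.0000 0.0000
46.9205 31.0219 12.6773 1.2288 0.0000 0.0000 0.0000
54.0561 39.2555 22.1776 2.4721 0.0000 0.0000 0.0000 0.0000

Δt=0.14643  u=1.07418  d=0.93094  q=0.50157  discount=0.99722
step 7 (expiry): payoffs max(K−S,0) = 54.0561 39.2555 22.1776 2.4721 0.0000 0.0000 0.0000 0.0000
step 6: (k=6,j=0): S=103.3295, K−S=46.9205, hold=46.5030 ⇒ V=46.9205 exercise | (k=6,j=1): S=119.2281, K−S=31.0219, hold=30.6045 ⇒ V=31.0219 exercise | (k=6,j=2): S=137.5727, K−S=12.6773, hold=12.2598 ⇒ V=12.6773 exercise | (k=6,j=3): S=158.7400, K−S=0.0000, hold=1.2288 ⇒ V=1.2288 continue | (k=6,j=4): S=183.1641, K−S=0.0000, hold=0.0000 ⇒ V=0.0000 continue | (k=6,j=5): S=211.3461, K−S=0.0000, hold=0.0000 ⇒ V=0.0000 continue | (k=6,j=6): S=243.8643, K−S=0.0000, hold=0.0000 ⇒ V=0.0000 continue  boundary S*=137.5727
step 5: (k=5,j=0): S=110.9945, K−S=39.2555, hold=38.8381 ⇒ V=39.2555 exercise | (k=5,j=1): S=128.0724, K−S=22.1776, hold=21.7602 ⇒ V=22.1776 exercise | (k=5,j=2): S=147.7779, K−S=2.4721, hold=6.9158 ⇒ V=6.9158 continue | (k=5,j=3): S=170.5153, K−S=0.0000, hold=0.6108 ⇒ V=0.6108 continue | (k=5,j=4): S=196.7512, K−S=0.0000, hold=0.0000 ⇒ V=0.0000 continue | (k=5,j=5): S=227.0237, K−S=0.0000, hold=0.0000 ⇒ V=0.0000 continue  boundary S*=128.0724
step 4: (k=4,j=0): S=119.2281, K−S=31.0219, hold=30.6045 ⇒ V=31.0219 exercise | (k=4,j=1): S=137.5727, K−S=12.6773, hold=14.4824 ⇒ V=14.4824 continue | (k=4,j=2): S=158.7400, K−S=0.0000, hold=3.7429 ⇒ V=3.7429 continue | (k=4,j=3): S=183.1641, K−S=0.0000, hold=0.3036 ⇒ V=0.3036 continue | (k=4,j=4): S=211.3461, K−S=0.0000, hold=0.0000 ⇒ V=0.0000 continue  boundary S*=119.2281
step 3: (k=3,j=0): S=128.0724, K−S=22.1776, hold=22.6631 ⇒ V=22.6631 continue | (k=3,j=1): S=147.7779, K−S=2.4721, hold=9.0706 ⇒ V=9.0706 continue | (k=3,j=2): S=170.5153, K−S=0.0000, hold=2.0123 ⇒ V=2.0123 continue | (k=3,j=3): S=196.7512, K−S=0.0000, hold=0.1509 ⇒ V=0.1509 continue  boundary S*=-
step 2: (k=2,j=0): S=137.5727, K−S=12.6773, hold=15.8015 ⇒ V=15.8015 continue | (k=2,j=1): S=158.7400, K−S=0.0000, hold=5.5150 ⇒ V=5.5150 continue | (k=2,j=2): S=183.1641, K−S=0.0000, hold=1.0757 ⇒ V=1.0757 continue  boundary S*=-
step 1: (k=1,j=0): S=147.7779, K−S=2.4721, hold=10.6125 ⇒ V=10.6125 continue | (k=1,j=1): S=170.5153, K−S=0.0000, hold=3.2792 ⇒ V=3.2792 continue  boundary S*=-
step 0: (k=0,j=0): S=158.7400, K−S=0.0000, hold=6.9151 ⇒ V=6.9151 continue  boundary S*=-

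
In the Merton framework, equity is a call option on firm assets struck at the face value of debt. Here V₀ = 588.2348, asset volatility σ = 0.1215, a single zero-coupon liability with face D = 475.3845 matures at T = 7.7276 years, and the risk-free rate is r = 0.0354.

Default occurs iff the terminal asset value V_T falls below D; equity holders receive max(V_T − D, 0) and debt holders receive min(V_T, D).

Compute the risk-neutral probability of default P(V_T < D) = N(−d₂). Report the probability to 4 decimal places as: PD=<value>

Apply the equity-as-call identities (strike 475.3845, horizon 7.7276 years):
d₁ = [ln(V₀/D) + (r + σ²/2)T] / (σ√T)
   = [ln(588.2348/475.3845) + (0.0354 + 0.5·0.1215²)·7.7276] / (0.1215·√7.7276)
   = [0.213002 + 0.330595] / 0.337753 = 1.609456
d₂ = d₁ − σ√T = 1.609456 − 0.337753 = 1.271703
risk-neutral PD = N(−d₂) = N(-1.271703) = 0.101739

PD=0.1017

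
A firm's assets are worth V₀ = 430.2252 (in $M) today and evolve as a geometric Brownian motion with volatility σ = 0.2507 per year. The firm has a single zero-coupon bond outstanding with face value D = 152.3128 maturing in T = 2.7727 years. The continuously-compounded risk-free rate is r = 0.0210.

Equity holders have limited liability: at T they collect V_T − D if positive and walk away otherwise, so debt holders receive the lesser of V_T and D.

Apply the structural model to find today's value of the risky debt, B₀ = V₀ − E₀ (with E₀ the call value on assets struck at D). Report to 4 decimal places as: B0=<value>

Work the structural quantities from V₀ = 430.2252 against face 152.3128:
d₁ = [ln(V₀/D) + (r + σ²/2)T] / (σ√T)
   = [ln(430.2252/152.3128) + (0.0210 + 0.5·0.2507²)·2.7727] / (0.2507·√2.7727)
   = [1.038372 + 0.145359] / 0.417451 = 2.835617
d₂ = d₁ − σ√T = 2.835617 − 0.417451 = 2.418166
N(d₁) = 0.997713,  N(d₂) = 0.992201,  e^(−rT) = 0.943436
E₀ = V₀·N(d₁) − D·e^(−rT)·N(d₂)
   = 430.2252·0.997713 − 152.3128·0.943436·0.992201 = 286.664714
B₀ = V₀ − E₀ = 430.2252 − 286.664714 = 143.560486

B0=143.5605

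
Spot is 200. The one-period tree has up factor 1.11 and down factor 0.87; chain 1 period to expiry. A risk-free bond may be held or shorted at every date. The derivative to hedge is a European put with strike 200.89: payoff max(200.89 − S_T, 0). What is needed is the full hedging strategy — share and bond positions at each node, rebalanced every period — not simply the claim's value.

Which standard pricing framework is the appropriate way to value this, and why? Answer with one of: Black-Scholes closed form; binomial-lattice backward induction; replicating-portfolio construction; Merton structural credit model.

framework: replicating-portfolio construction

Key observation: a price alone would not answer the question — the per-node share/bond construction on the spot-200, 1.11/0.87 tree is required, and only the replicating-portfolio method yields it.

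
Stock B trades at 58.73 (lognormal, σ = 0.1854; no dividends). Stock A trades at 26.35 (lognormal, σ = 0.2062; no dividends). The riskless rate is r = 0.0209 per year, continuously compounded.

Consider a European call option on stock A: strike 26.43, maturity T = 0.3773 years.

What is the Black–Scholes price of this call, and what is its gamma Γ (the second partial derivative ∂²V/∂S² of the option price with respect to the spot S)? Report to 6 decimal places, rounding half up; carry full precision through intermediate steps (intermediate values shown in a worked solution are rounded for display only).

σ√T = 0.2062·√0.3773 = 0.126658
d₁ = (ln(S/K) + (r+σ²/2)T) / (σ√T) = (ln(26.35/26.43) + (0.0209+0.2062²/2)·0.3773) / 0.126658 = (-0.003031 + 0.015907) / 0.126658 = 0.101654
d₂ = d₁ − σ√T = 0.101654 − 0.126658 = -0.025004
e^{−rT} = 0.992145
N(d₁) = 0.540484,  N(d₂) = 0.490026
Call price V = S·N(d₁) − K·e^{−rT}·N(d₂) = 14.241758 − 12.849654 = 1.392104
φ(d₁) = (1/√(2π))·e^{−d₁²/2} = 0.396886
Γ = φ(d₁) / (S·σ·√T) = 0.118920

price = 1.392104
Γ = 0.118920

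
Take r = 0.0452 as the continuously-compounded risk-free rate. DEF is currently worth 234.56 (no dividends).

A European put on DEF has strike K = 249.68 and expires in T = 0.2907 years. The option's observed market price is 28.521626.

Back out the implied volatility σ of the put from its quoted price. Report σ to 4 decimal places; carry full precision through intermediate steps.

sigma = 0.4280

At σ = 0.4280 the Black–Scholes value reproduces the quote:
σ√T = 0.428·√0.2907 = 0.230763
d₁ = (ln(S/K) + (r+σ²/2)T) / (σ√T) = (ln(234.56/249.68) + (0.0452+0.428²/2)·0.2907) / 0.230763 = (-0.062469 + 0.039765) / 0.230763 = -0.098383
d₂ = d₁ − σ√T = -0.098383 − 0.230763 = -0.329146
e^{−rT} = 0.986946
N(−d₁) = 0.539186,  N(−d₂) = 0.628977
V = K·e^{−rT}·N(−d₂) − S·N(−d₁) = 154.993107 − 126.471481 = 28.521626 (the observed quote) — the price is monotone increasing in volatility, hence this σ is the only solution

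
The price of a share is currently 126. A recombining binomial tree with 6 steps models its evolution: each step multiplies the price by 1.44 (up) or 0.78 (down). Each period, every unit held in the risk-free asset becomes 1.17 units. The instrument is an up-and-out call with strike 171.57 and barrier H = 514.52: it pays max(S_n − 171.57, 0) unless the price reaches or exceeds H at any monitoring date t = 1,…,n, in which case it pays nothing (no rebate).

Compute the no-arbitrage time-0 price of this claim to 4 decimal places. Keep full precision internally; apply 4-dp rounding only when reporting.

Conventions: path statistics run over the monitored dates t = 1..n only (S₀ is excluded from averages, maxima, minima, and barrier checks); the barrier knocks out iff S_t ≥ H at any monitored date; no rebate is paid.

price = 18.3683

With p* = (R−d)/(u−d) = 0.5909, sum probability × payoff across the paths and divide by R^6.
Enumerate all 2^6 = 64 price paths (U = up ×1.44, D = down ×0.78); each path with k up-moves has probability p*^k·(1−p*)^(6−k).
DDDDDD: M=98.2800, payoff=0.0000, prob=0.004687
UDDDDD: M=181.4400, payoff=0.0000, prob=0.006770
DUDDDD: M=141.5232, payoff=0.0000, prob=0.006770
UUDDDD: M=261.2736, payoff=0.0000, prob=0.009780
DDUDDD: M=110.3881, payoff=0.0000, prob=0.006770
UDUDDD: M=203.7934, payoff=0.0000, prob=0.009780
DUUDDD: M=203.7934, payoff=0.0000, prob=0.009780
UUUDDD: M=376.2340, payoff=6.9726, prob=0.014126
DDDUDD: M=98.2800, payoff=0.0000, prob=0.006770
UDDUDD: M=181.4400, payoff=0.0000, prob=0.009780
DUDUDD: M=158.9589, payoff=0.0000, prob=0.009780
UUDUDD: M=293.4625, payoff=6.9726, prob=0.014126
DDUUDD: M=158.9589, payoff=0.0000, prob=0.009780
UDUUDD: M=293.4625, payoff=6.9726, prob=0.014126
DUUUDD: M=293.4625, payoff=6.9726, prob=0.014126
UUUUDD: M=541.7769, payoff=0.0000, prob=0.020404
DDDDUD: M=98.2800, payoff=0.0000, prob=0.006770
UDDDUD: M=181.4400, payoff=0.0000, prob=0.009780
DUDDUD: M=141.5232, payoff=0.0000, prob=0.009780
UUDDUD: M=261.2736, payoff=6.9726, prob=0.014126
DDUDUD: M=123.9879, payoff=0.0000, prob=0.009780
UDUDUD: M=228.9008, payoff=6.9726, prob=0.014126
DUUDUD: M=228.9008, payoff=6.9726, prob=0.014126
UUUDUD: M=422.5860, payoff=158.0471, prob=0.020404
DDDUUD: M=123.9879, payoff=0.0000, prob=0.009780
UDDUUD: M=228.9008, payoff=6.9726, prob=0.014126
DUDUUD: M=228.9008, payoff=6.9726, prob=0.014126
UUDUUD: M=422.5860, payoff=158.0471, prob=0.020404
DDUUUD: M=228.9008, payoff=6.9726, prob=0.014126
UDUUUD: M=422.5860, payoff=158.0471, prob=0.020404
DUUUUD: M=422.5860, payoff=158.0471, prob=0.020404
UUUUUD: M=780.1588, payoff=0.0000, prob=0.029473
DDDDDU: M=98.2800, payoff=0.0000, prob=0.006770
UDDDDU: M=181.4400, payoff=0.0000, prob=0.009780
DUDDDU: M=141.5232, payoff=0.0000, prob=0.009780
UUDDDU: M=261.2736, payoff=6.9726, prob=0.014126
DDUDDU: M=110.3881, payoff=0.0000, prob=0.009780
UDUDDU: M=203.7934, payoff=6.9726, prob=0.014126
DUUDDU: M=203.7934, payoff=6.9726, prob=0.014126
UUUDDU: M=376.2340, payoff=158.0471, prob=0.020404
DDDUDU: M=98.2800, payoff=0.0000, prob=0.009780
UDDUDU: M=181.4400, payoff=6.9726, prob=0.014126
DUDUDU: M=178.5426, payoff=6.9726, prob=0.014126
UUDUDU: M=329.6171, payoff=158.0471, prob=0.020404
DDUUDU: M=178.5426, payoff=6.9726, prob=0.014126
UDUUDU: M=329.6171, payoff=158.0471, prob=0.020404
DUUUDU: M=329.6171, payoff=158.0471, prob=0.020404
UUUUDU: M=608.5239, payoff=0.0000, prob=0.029473
DDDDUU: M=98.2800, payoff=0.0000, prob=0.009780
UDDDUU: M=181.4400, payoff=6.9726, prob=0.014126
DUDDUU: M=178.5426, payoff=6.9726, prob=0.014126
UUDDUU: M=329.6171, payoff=158.0471, prob=0.020404
DDUDUU: M=178.5426, payoff=6.9726, prob=0.014126
UDUDUU: M=329.6171, payoff=158.0471, prob=0.020404
DUUDUU: M=329.6171, payoff=158.0471, prob=0.020404
UUUDUU: M=608.5239, payoff=0.0000, prob=0.029473
DDDUUU: M=178.5426, payoff=6.9726, prob=0.014126
UDDUUU: M=329.6171, payoff=158.0471, prob=0.020404
DUDUUU: M=329.6171, payoff=158.0471, prob=0.020404
UUDUUU: M=608.5239, payoff=0.0000, prob=0.029473
DDUUUU: M=329.6171, payoff=158.0471, prob=0.020404
UDUUUU: M=608.5239, payoff=0.0000, prob=0.029473
DUUUUU: M=608.5239, payoff=0.0000, prob=0.029473
UUUUUU: M=1123.4287, payoff=0.0000, prob=0.042572
Price = Σ prob·payoff / R^6 = 47.117736 / 2.565164 = 18.3683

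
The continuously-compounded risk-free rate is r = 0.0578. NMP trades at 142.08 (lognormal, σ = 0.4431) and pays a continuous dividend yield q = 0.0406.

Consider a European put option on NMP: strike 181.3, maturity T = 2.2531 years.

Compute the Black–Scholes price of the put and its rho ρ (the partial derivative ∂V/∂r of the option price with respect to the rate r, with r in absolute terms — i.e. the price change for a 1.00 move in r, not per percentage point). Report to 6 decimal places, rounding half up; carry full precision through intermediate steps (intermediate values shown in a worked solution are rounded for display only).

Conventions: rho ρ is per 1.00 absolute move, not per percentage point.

σ√T = 0.4431·√2.2531 = 0.665108
d₁ = (ln(S/K) + (r−q+σ²/2)T) / (σ√T) = (ln(142.08/181.3) + (0.0578−0.0406+0.4431²/2)·2.2531) / 0.665108 = (-0.243763 + 0.259937) / 0.665108 = 0.024319
d₂ = d₁ − σ√T = 0.024319 − 0.665108 = -0.640789
e^{−rT} = 0.877894
e^{−qT} = 0.912583
N(−d₁) = 0.490299,  N(−d₂) = 0.739170
Put price V = K·e^{−rT}·N(−d₂) − S·e^{−qT}·N(−d₁) = 117.647952 − 63.572112 = 54.075840
ρ = −K·T·e^{−rT}·N(−d₂) = -265.072601

price = 54.075840
ρ = -265.072601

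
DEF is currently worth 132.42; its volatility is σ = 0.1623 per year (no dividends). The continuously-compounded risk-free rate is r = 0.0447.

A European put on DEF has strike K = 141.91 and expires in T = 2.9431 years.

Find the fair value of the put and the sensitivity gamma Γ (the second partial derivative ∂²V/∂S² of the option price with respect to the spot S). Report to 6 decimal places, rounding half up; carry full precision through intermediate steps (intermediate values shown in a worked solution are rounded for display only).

σ√T = 0.1623·√2.9431 = 0.278433
d₁ = (ln(S/K) + (r+σ²/2)T) / (σ√T) = (ln(132.42/141.91) + (0.0447+0.1623²/2)·2.9431) / 0.278433 = (-0.069214 + 0.170319) / 0.278433 = 0.363120
d₂ = d₁ − σ√T = 0.363120 − 0.278433 = 0.084687
e^{−rT} = 0.876730
N(−d₁) = 0.358258,  N(−d₂) = 0.466255
Put price V = K·e^{−rT}·N(−d₂) − S·N(−d₁) = 58.009925 − 47.440463 = 10.569463
φ(d₁) = (1/√(2π))·e^{−d₁²/2} = 0.373489
Γ = φ(d₁) / (S·σ·√T) = 0.010130

price = 10.569463
Γ = 0.010130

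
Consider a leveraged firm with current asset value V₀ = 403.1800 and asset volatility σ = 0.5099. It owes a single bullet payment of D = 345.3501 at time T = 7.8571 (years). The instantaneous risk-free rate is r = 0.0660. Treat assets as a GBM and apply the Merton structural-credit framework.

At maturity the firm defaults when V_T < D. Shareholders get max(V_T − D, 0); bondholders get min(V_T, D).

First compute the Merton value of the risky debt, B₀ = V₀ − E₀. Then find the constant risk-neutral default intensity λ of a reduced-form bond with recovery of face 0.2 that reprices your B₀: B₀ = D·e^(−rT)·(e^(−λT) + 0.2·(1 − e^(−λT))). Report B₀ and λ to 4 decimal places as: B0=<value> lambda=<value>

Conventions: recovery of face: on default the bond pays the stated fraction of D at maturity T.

Equity is a call on the firm's assets struck at D = 345.3501:
d₁ = [ln(V₀/D) + (r + σ²/2)T] / (σ√T)
   = [ln(403.1800/345.3501) + (0.0660 + 0.5·0.5099²)·7.8571] / (0.5099·√7.8571)
   = [0.154824 + 1.539984] / 1.429276 = 1.185781
d₂ = d₁ − σ√T = 1.185781 − 1.429276 = -0.243495
N(d₁) = 0.882146,  N(d₂) = 0.403811,  e^(−rT) = 0.595372
E₀ = V₀·N(d₁) − D·e^(−rT)·N(d₂)
   = 403.1800·0.882146 − 345.3501·0.595372·0.403811 = 272.635161
B₀ = V₀ − E₀ = 403.1800 − 272.635161 = 130.544839
e^(−λT) = (B₀·e^(rT)/D − 0.2)/(1 − 0.2) = (130.5448·1.679622/345.3501 − 0.2)/0.8 = 0.54363623
λ = −ln(0.54363623)/7.8571 = 0.077570

B0=130.5448 lambda=0.0776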